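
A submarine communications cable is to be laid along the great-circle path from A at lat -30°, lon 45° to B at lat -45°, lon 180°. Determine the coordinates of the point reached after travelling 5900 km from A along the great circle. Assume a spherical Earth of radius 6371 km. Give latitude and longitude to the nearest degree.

≈ lat -64°, lon 111°

Write both endpoints as unit vectors p₁, p₂ with components (cos φ cos λ, cos φ sin λ, sin φ).
The central angle between the endpoints is δ = arccos(p₁·p₂) ≈ 1.650 rad (94.6°). The total great-circle distance is δ·R ≈ 1.650 × 6371 ≈ 10514 km, so the target fraction is f = 5900/10514 ≈ 0.561.
Interpolate at f ≈ 0.561 with slerp weights a = sin((1−f)δ)/sin δ ≈ 0.665, b = sin(fδ)/sin δ ≈ 0.802.
p = a·p₁ + b·p₂ ≈ (-0.160, 0.407, -0.899); φ = arcsin(p_z) ≈ -64.07°, λ = atan2(p_y, p_x) ≈ 111.45°.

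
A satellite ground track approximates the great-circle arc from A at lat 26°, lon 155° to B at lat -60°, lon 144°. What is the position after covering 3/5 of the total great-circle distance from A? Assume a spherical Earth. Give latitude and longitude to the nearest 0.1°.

Convert each endpoint to a unit vector on the sphere (x = cos φ cos λ, y = cos φ sin λ, z = sin φ).
The central angle between the endpoints is δ = arccos(p₁·p₂) ≈ 1.509 rad (86.5°).
Interpolate at f = 3/5 with slerp weights a = sin((1−f)δ)/sin δ ≈ 0.569, b = sin(fδ)/sin δ ≈ 0.788.
p = a·p₁ + b·p₂ ≈ (-0.782, 0.448, -0.433); φ = arcsin(p_z) ≈ -25.68°, λ = atan2(p_y, p_x) ≈ 150.21°.

≈ lat -25.7°, lon 150.2°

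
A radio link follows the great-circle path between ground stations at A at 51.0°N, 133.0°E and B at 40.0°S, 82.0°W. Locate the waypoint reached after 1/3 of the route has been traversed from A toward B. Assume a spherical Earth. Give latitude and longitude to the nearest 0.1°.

≈ 35.4°N, 157.2°W

Convert each endpoint to a unit vector on the sphere (x = cos φ cos λ, y = cos φ sin λ, z = sin φ).
The central angle between the endpoints is δ = arccos(p₁·p₂) ≈ 2.678 rad (153.4°).
Interpolate at f = 1/3 with slerp weights a = sin((1−f)δ)/sin δ ≈ 2.185, b = sin(fδ)/sin δ ≈ 1.741.
p = a·p₁ + b·p₂ ≈ (-0.752, -0.315, 0.579); φ = arcsin(p_z) ≈ 35.36°, λ = atan2(p_y, p_x) ≈ -157.25°.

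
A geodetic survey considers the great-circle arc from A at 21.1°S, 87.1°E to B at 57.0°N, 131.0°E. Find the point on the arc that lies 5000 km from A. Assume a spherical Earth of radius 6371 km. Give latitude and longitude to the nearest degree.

From cos δ = sin φ₁ sin φ₂ + cos φ₁ cos φ₂ cos Δλ, the central angle is δ ≈ 1.507 rad (86.3°). The total great-circle distance is δ·R ≈ 1.507 × 6371 ≈ 9598 km, so the target fraction is f = 5000/9598 ≈ 0.521.
Interpolate at f ≈ 0.521 with slerp weights a = sin((1−f)δ)/sin δ ≈ 0.662, b = sin(fδ)/sin δ ≈ 0.708.
p = a·p₁ + b·p₂ ≈ (-0.222, 0.908, 0.356); φ = arcsin(p_z) ≈ 20.83°, λ = atan2(p_y, p_x) ≈ 103.73°.

≈ 21°N, 104°E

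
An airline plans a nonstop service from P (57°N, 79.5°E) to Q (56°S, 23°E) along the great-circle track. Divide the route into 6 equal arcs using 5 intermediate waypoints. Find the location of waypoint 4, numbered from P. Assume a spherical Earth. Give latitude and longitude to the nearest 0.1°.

≈ (18.8°S, 44.6°E)

From cos δ = sin φ₁ sin φ₂ + cos φ₁ cos φ₂ cos Δλ, the central angle is δ ≈ 2.126 rad (121.8°).
Interpolate at f = 4/6 with slerp weights a = sin((1−f)δ)/sin δ ≈ 0.766, b = sin(fδ)/sin δ ≈ 1.163.
p = a·p₁ + b·p₂ ≈ (0.675, 0.664, -0.322); φ = arcsin(p_z) ≈ -18.77°, λ = atan2(p_y, p_x) ≈ 44.56°.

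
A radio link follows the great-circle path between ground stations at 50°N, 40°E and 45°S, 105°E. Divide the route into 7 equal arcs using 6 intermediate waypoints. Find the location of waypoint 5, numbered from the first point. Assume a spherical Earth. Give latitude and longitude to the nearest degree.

The haversine formula gives a central angle δ ≈ 1.928 rad (110.5°) between the endpoints.
Interpolate at f = 5/7 with slerp weights a = sin((1−f)δ)/sin δ ≈ 0.559, b = sin(fδ)/sin δ ≈ 1.047.
p = a·p₁ + b·p₂ ≈ (0.083, 0.946, -0.313); φ = arcsin(p_z) ≈ -18.22°, λ = atan2(p_y, p_x) ≈ 84.96°.

≈ 18°S, 85°E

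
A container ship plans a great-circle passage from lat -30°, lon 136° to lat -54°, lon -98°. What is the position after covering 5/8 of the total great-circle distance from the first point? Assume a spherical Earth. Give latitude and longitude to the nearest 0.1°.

≈ lat -65.2°, lon -159.3°

Write both endpoints as unit vectors p₁, p₂ with components (cos φ cos λ, cos φ sin λ, sin φ).
The central angle between the endpoints is δ = arccos(p₁·p₂) ≈ 1.465 rad (84.0°).
Interpolate at f = 5/8 with slerp weights a = sin((1−f)δ)/sin δ ≈ 0.525, b = sin(fδ)/sin δ ≈ 0.797.
p = a·p₁ + b·p₂ ≈ (-0.392, -0.148, -0.908); φ = arcsin(p_z) ≈ -65.20°, λ = atan2(p_y, p_x) ≈ -159.30°.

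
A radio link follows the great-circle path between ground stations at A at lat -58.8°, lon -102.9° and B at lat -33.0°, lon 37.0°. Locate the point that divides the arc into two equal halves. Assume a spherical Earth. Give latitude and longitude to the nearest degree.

≈ lat -68°, lon 0°

The haversine formula gives a central angle δ ≈ 1.437 rad (82.3°) between the endpoints.
Interpolate at f = 1/2 with slerp weights a = sin((1−f)δ)/sin δ ≈ 0.664, b = sin(fδ)/sin δ ≈ 0.664.
p = a·p₁ + b·p₂ ≈ (0.368, -0.000, -0.930); φ = arcsin(p_z) ≈ -68.41°, λ = atan2(p_y, p_x) ≈ -0.02°.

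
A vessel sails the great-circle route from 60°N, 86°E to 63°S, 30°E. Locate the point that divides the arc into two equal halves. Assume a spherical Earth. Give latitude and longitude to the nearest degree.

Write both endpoints as unit vectors p₁, p₂ with components (cos φ cos λ, cos φ sin λ, sin φ).
The central angle between the endpoints is δ = arccos(p₁·p₂) ≈ 2.271 rad (130.1°).
Interpolate at f = 1/2 with slerp weights a = sin((1−f)δ)/sin δ ≈ 1.186, b = sin(fδ)/sin δ ≈ 1.186.
p = a·p₁ + b·p₂ ≈ (0.508, 0.861, -0.030); φ = arcsin(p_z) ≈ -1.70°, λ = atan2(p_y, p_x) ≈ 59.47°.

≈ 2°S, 59°E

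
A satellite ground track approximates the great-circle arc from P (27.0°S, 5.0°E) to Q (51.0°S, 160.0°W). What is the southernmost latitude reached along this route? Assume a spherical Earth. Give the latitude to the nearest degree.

≈ 82°S

The great circle lies in the plane with unit normal n̂ = (p₁ × p₂)/|p₁ × p₂|.
Here n̂_z ≈ -0.148; the vertex latitude is φ_max = arccos|n̂_z| ≈ 81.5°.
Check via Clairaut: cos φ_max = |cos φ₁| · sin C = cos(27.0°)·sin(170.5°) ≈ 0.148, again giving ≈ 81.5°.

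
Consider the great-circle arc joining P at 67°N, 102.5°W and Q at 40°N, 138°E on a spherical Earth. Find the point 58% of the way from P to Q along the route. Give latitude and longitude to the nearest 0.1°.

≈ 63.2°N, 160.3°E

Convert each endpoint to a unit vector on the sphere (x = cos φ cos λ, y = cos φ sin λ, z = sin φ).
The central angle between the endpoints is δ = arccos(p₁·p₂) ≈ 1.110 rad (63.6°).
Interpolate at f = 0.58 with slerp weights a = sin((1−f)δ)/sin δ ≈ 0.502, b = sin(fδ)/sin δ ≈ 0.670.
p = a·p₁ + b·p₂ ≈ (-0.424, 0.152, 0.893); φ = arcsin(p_z) ≈ 63.23°, λ = atan2(p_y, p_x) ≈ 160.27°.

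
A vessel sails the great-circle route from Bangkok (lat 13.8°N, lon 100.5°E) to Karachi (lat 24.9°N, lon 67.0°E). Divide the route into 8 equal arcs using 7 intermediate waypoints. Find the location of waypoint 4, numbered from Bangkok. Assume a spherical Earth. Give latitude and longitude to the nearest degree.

Convert each endpoint to a unit vector on the sphere (x = cos φ cos λ, y = cos φ sin λ, z = sin φ).
The central angle between the endpoints is δ = arccos(p₁·p₂) ≈ 0.583 rad (33.4°).
Interpolate at f = 4/8 with slerp weights a = sin((1−f)δ)/sin δ ≈ 0.522, b = sin(fδ)/sin δ ≈ 0.522.
p = a·p₁ + b·p₂ ≈ (0.093, 0.934, 0.344); φ = arcsin(p_z) ≈ 20.14°, λ = atan2(p_y, p_x) ≈ 84.34°.

≈ lat 20°N, lon 84°E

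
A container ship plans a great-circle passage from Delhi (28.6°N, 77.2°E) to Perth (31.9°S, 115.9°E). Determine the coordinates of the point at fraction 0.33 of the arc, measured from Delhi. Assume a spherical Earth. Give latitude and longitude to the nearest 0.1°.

Write both endpoints as unit vectors p₁, p₂ with components (cos φ cos λ, cos φ sin λ, sin φ).
The central angle between the endpoints is δ = arccos(p₁·p₂) ≈ 1.236 rad (70.8°).
Interpolate at f = 0.33 with slerp weights a = sin((1−f)δ)/sin δ ≈ 0.780, b = sin(fδ)/sin δ ≈ 0.420.
p = a·p₁ + b·p₂ ≈ (-0.004, 0.988, 0.151); φ = arcsin(p_z) ≈ 8.71°, λ = atan2(p_y, p_x) ≈ 90.23°.

≈ 8.7°N, 90.2°E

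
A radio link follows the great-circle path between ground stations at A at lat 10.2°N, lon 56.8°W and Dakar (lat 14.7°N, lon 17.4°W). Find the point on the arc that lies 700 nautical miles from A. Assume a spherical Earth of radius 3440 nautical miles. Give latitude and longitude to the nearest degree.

≈ lat 12°N, lon 45°W

Convert each endpoint to a unit vector on the sphere (x = cos φ cos λ, y = cos φ sin λ, z = sin φ).
The central angle between the endpoints is δ = arccos(p₁·p₂) ≈ 0.675 rad (38.7°). The total great-circle distance is δ·R ≈ 0.675 × 3440 ≈ 2323 nmi, so the target fraction is f = 700/2323 ≈ 0.301.
Interpolate at f ≈ 0.301 with slerp weights a = sin((1−f)δ)/sin δ ≈ 0.727, b = sin(fδ)/sin δ ≈ 0.323.
p = a·p₁ + b·p₂ ≈ (0.690, -0.692, 0.211); φ = arcsin(p_z) ≈ 12.17°, λ = atan2(p_y, p_x) ≈ -45.08°.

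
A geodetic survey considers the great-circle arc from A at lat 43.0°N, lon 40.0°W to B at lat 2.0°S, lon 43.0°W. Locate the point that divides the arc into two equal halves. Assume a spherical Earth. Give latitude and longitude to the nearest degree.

From cos δ = sin φ₁ sin φ₂ + cos φ₁ cos φ₂ cos Δλ, the central angle is δ ≈ 0.787 rad (45.1°).
Interpolate at f = 1/2 with slerp weights a = sin((1−f)δ)/sin δ ≈ 0.541, b = sin(fδ)/sin δ ≈ 0.541.
p = a·p₁ + b·p₂ ≈ (0.699, -0.623, 0.350); φ = arcsin(p_z) ≈ 20.51°, λ = atan2(p_y, p_x) ≈ -41.73°.

≈ lat 21°N, lon 42°W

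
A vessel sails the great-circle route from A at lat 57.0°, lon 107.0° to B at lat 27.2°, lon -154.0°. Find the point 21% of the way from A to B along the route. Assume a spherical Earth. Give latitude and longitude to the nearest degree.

Write both endpoints as unit vectors p₁, p₂ with components (cos φ cos λ, cos φ sin λ, sin φ).
The central angle between the endpoints is δ = arccos(p₁·p₂) ≈ 1.258 rad (72.1°).
Interpolate at f = 0.21 with slerp weights a = sin((1−f)δ)/sin δ ≈ 0.881, b = sin(fδ)/sin δ ≈ 0.274.
p = a·p₁ + b·p₂ ≈ (-0.360, 0.352, 0.864); φ = arcsin(p_z) ≈ 59.79°, λ = atan2(p_y, p_x) ≈ 135.63°.

≈ lat 60°, lon 136°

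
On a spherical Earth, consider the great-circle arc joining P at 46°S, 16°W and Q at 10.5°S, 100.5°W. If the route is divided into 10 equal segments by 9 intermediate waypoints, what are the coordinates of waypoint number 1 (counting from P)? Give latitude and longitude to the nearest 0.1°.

The haversine formula gives a central angle δ ≈ 1.373 rad (78.7°) between the endpoints.
Interpolate at f = 1/10 with slerp weights a = sin((1−f)δ)/sin δ ≈ 0.963, b = sin(fδ)/sin δ ≈ 0.140.
p = a·p₁ + b·p₂ ≈ (0.618, -0.319, -0.718); φ = arcsin(p_z) ≈ -45.91°, λ = atan2(p_y, p_x) ≈ -27.32°.

≈ 45.9°S, 27.3°W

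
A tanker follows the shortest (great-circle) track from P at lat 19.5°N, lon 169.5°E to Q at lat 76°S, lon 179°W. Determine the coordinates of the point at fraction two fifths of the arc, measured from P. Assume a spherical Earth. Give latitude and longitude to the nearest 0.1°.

≈ lat 18.8°S, lon 171.3°E

From cos δ = sin φ₁ sin φ₂ + cos φ₁ cos φ₂ cos Δλ, the central angle is δ ≈ 1.671 rad (95.8°).
Interpolate at f = 2/5 with slerp weights a = sin((1−f)δ)/sin δ ≈ 0.847, b = sin(fδ)/sin δ ≈ 0.623.
p = a·p₁ + b·p₂ ≈ (-0.936, 0.143, -0.322); φ = arcsin(p_z) ≈ -18.76°, λ = atan2(p_y, p_x) ≈ 171.32°.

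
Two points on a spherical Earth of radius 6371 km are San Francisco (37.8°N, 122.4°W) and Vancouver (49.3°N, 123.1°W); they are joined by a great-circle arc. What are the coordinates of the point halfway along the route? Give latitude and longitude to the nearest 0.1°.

Convert each endpoint to a unit vector on the sphere (x = cos φ cos λ, y = cos φ sin λ, z = sin φ).
The central angle between the endpoints is δ = arccos(p₁·p₂) ≈ 0.201 rad (11.5°).
Interpolate at f = 1/2 with slerp weights a = sin((1−f)δ)/sin δ ≈ 0.503, b = sin(fδ)/sin δ ≈ 0.503.
p = a·p₁ + b·p₂ ≈ (-0.392, -0.610, 0.689); φ = arcsin(p_z) ≈ 43.55°, λ = atan2(p_y, p_x) ≈ -122.72°.

≈ 43.6°N, 122.7°W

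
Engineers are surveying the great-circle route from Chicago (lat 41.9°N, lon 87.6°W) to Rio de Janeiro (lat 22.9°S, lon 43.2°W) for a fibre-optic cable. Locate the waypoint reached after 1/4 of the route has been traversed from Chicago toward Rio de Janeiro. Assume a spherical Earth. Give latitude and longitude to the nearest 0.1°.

≈ lat 26.6°N, lon 73.5°W

Write both endpoints as unit vectors p₁, p₂ with components (cos φ cos λ, cos φ sin λ, sin φ).
The central angle between the endpoints is δ = arccos(p₁·p₂) ≈ 1.339 rad (76.7°).
Interpolate at f = 1/4 with slerp weights a = sin((1−f)δ)/sin δ ≈ 0.867, b = sin(fδ)/sin δ ≈ 0.338.
p = a·p₁ + b·p₂ ≈ (0.254, -0.858, 0.448); φ = arcsin(p_z) ≈ 26.59°, λ = atan2(p_y, p_x) ≈ -73.52°.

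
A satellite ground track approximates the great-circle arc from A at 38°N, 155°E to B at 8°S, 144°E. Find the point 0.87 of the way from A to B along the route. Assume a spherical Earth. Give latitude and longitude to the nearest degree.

≈ 2°S, 145°E

Write both endpoints as unit vectors p₁, p₂ with components (cos φ cos λ, cos φ sin λ, sin φ).
The central angle between the endpoints is δ = arccos(p₁·p₂) ≈ 0.823 rad (47.1°).
Interpolate at f = 0.87 with slerp weights a = sin((1−f)δ)/sin δ ≈ 0.146, b = sin(fδ)/sin δ ≈ 0.895.
p = a·p₁ + b·p₂ ≈ (-0.821, 0.570, -0.035); φ = arcsin(p_z) ≈ -2.00°, λ = atan2(p_y, p_x) ≈ 145.26°.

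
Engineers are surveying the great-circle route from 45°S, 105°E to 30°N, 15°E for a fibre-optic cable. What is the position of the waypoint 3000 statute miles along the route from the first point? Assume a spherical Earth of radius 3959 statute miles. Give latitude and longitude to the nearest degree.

≈ 19°S, 63°E

Write both endpoints as unit vectors p₁, p₂ with components (cos φ cos λ, cos φ sin λ, sin φ).
The central angle between the endpoints is δ = arccos(p₁·p₂) ≈ 1.932 rad (110.7°). The total great-circle distance is δ·R ≈ 1.932 × 3959 ≈ 7649 mi, so the target fraction is f = 3000/7649 ≈ 0.392.
Interpolate at f ≈ 0.392 with slerp weights a = sin((1−f)δ)/sin δ ≈ 0.986, b = sin(fδ)/sin δ ≈ 0.735.
p = a·p₁ + b·p₂ ≈ (0.434, 0.838, -0.330); φ = arcsin(p_z) ≈ -19.26°, λ = atan2(p_y, p_x) ≈ 62.62°.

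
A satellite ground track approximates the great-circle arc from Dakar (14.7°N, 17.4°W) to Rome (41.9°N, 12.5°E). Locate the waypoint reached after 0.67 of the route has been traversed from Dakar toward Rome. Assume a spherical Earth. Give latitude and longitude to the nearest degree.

Write both endpoints as unit vectors p₁, p₂ with components (cos φ cos λ, cos φ sin λ, sin φ).
The central angle between the endpoints is δ = arccos(p₁·p₂) ≈ 0.654 rad (37.5°).
Interpolate at f = 0.67 with slerp weights a = sin((1−f)δ)/sin δ ≈ 0.352, b = sin(fδ)/sin δ ≈ 0.697.
p = a·p₁ + b·p₂ ≈ (0.832, 0.011, 0.555); φ = arcsin(p_z) ≈ 33.72°, λ = atan2(p_y, p_x) ≈ 0.73°.

≈ 34°N, 1°E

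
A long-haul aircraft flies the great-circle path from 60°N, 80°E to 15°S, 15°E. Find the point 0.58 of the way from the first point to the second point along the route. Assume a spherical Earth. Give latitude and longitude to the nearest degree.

Convert each endpoint to a unit vector on the sphere (x = cos φ cos λ, y = cos φ sin λ, z = sin φ).
The central angle between the endpoints is δ = arccos(p₁·p₂) ≈ 1.591 rad (91.1°).
Interpolate at f = 0.58 with slerp weights a = sin((1−f)δ)/sin δ ≈ 0.620, b = sin(fδ)/sin δ ≈ 0.797.
p = a·p₁ + b·p₂ ≈ (0.798, 0.504, 0.330); φ = arcsin(p_z) ≈ 19.28°, λ = atan2(p_y, p_x) ≈ 32.31°.

≈ 19°N, 32°E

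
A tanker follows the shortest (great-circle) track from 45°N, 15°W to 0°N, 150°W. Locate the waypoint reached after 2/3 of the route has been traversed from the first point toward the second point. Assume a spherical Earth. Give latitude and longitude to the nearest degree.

Write both endpoints as unit vectors p₁, p₂ with components (cos φ cos λ, cos φ sin λ, sin φ).
The central angle between the endpoints is δ = arccos(p₁·p₂) ≈ 2.094 rad (120.0°).
Interpolate at f = 2/3 with slerp weights a = sin((1−f)δ)/sin δ ≈ 0.742, b = sin(fδ)/sin δ ≈ 1.137.
p = a·p₁ + b·p₂ ≈ (-0.478, -0.704, 0.525); φ = arcsin(p_z) ≈ 31.66°, λ = atan2(p_y, p_x) ≈ -124.15°.

≈ 32°N, 124°W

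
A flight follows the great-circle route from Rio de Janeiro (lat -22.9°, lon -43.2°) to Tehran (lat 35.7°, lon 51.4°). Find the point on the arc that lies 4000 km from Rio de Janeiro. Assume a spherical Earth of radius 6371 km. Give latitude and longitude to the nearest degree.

From cos δ = sin φ₁ sin φ₂ + cos φ₁ cos φ₂ cos Δλ, the central angle is δ ≈ 1.862 rad (106.7°). The total great-circle distance is δ·R ≈ 1.862 × 6371 ≈ 11863 km, so the target fraction is f = 4000/11863 ≈ 0.337.
Interpolate at f ≈ 0.337 with slerp weights a = sin((1−f)δ)/sin δ ≈ 0.985, b = sin(fδ)/sin δ ≈ 0.613.
p = a·p₁ + b·p₂ ≈ (0.972, -0.232, -0.026); φ = arcsin(p_z) ≈ -1.47°, λ = atan2(p_y, p_x) ≈ -13.43°.

≈ lat -1°, lon -13°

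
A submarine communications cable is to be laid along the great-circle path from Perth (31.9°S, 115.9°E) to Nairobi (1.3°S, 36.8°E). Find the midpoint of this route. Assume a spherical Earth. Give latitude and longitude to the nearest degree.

Write both endpoints as unit vectors p₁, p₂ with components (cos φ cos λ, cos φ sin λ, sin φ).
The central angle between the endpoints is δ = arccos(p₁·p₂) ≈ 1.397 rad (80.1°).
Interpolate at f = 1/2 with slerp weights a = sin((1−f)δ)/sin δ ≈ 0.653, b = sin(fδ)/sin δ ≈ 0.653.
p = a·p₁ + b·p₂ ≈ (0.281, 0.890, -0.360); φ = arcsin(p_z) ≈ -21.09°, λ = atan2(p_y, p_x) ≈ 72.50°.

≈ 21°S, 72°E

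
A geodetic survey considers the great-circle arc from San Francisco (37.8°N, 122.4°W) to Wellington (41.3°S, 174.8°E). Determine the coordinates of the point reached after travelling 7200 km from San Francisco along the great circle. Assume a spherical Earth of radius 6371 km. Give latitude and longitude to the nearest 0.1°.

≈ 15.4°S, 161.6°W

From cos δ = sin φ₁ sin φ₂ + cos φ₁ cos φ₂ cos Δλ, the central angle is δ ≈ 1.704 rad (97.7°). The total great-circle distance is δ·R ≈ 1.704 × 6371 ≈ 10859 km, so the target fraction is f = 7200/10859 ≈ 0.663.
Interpolate at f ≈ 0.663 with slerp weights a = sin((1−f)δ)/sin δ ≈ 0.548, b = sin(fδ)/sin δ ≈ 0.913.
p = a·p₁ + b·p₂ ≈ (-0.915, -0.304, -0.266); φ = arcsin(p_z) ≈ -15.45°, λ = atan2(p_y, p_x) ≈ -161.65°.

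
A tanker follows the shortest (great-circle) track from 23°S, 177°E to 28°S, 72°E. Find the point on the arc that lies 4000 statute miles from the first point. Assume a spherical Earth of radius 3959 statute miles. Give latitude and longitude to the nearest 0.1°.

≈ 37.9°S, 110.7°E

The haversine formula gives a central angle δ ≈ 1.598 rad (91.5°) between the endpoints. The total great-circle distance is δ·R ≈ 1.598 × 3959 ≈ 6325 mi, so the target fraction is f = 4000/6325 ≈ 0.632.
Interpolate at f ≈ 0.632 with slerp weights a = sin((1−f)δ)/sin δ ≈ 0.554, b = sin(fδ)/sin δ ≈ 0.847.
p = a·p₁ + b·p₂ ≈ (-0.278, 0.738, -0.614); φ = arcsin(p_z) ≈ -37.91°, λ = atan2(p_y, p_x) ≈ 110.66°.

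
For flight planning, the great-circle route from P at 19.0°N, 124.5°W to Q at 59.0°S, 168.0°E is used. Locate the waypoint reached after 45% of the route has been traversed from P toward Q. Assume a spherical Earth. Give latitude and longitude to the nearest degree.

Convert each endpoint to a unit vector on the sphere (x = cos φ cos λ, y = cos φ sin λ, z = sin φ).
The central angle between the endpoints is δ = arccos(p₁·p₂) ≈ 1.664 rad (95.3°).
Interpolate at f = 0.45 with slerp weights a = sin((1−f)δ)/sin δ ≈ 0.796, b = sin(fδ)/sin δ ≈ 0.684.
p = a·p₁ + b·p₂ ≈ (-0.771, -0.547, -0.327); φ = arcsin(p_z) ≈ -19.07°, λ = atan2(p_y, p_x) ≈ -144.63°.

≈ 19°S, 145°W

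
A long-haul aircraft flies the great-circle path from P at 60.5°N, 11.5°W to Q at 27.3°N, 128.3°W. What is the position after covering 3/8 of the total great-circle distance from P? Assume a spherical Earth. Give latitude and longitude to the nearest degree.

≈ 64°N, 77°W

Write both endpoints as unit vectors p₁, p₂ with components (cos φ cos λ, cos φ sin λ, sin φ).
The central angle between the endpoints is δ = arccos(p₁·p₂) ≈ 1.368 rad (78.4°).
Interpolate at f = 3/8 with slerp weights a = sin((1−f)δ)/sin δ ≈ 0.770, b = sin(fδ)/sin δ ≈ 0.501.
p = a·p₁ + b·p₂ ≈ (0.096, -0.425, 0.900); φ = arcsin(p_z) ≈ 64.18°, λ = atan2(p_y, p_x) ≈ -77.30°.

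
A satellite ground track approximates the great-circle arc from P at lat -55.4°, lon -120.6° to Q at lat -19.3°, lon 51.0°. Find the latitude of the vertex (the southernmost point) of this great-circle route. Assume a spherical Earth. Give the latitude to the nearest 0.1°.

≈ -85.4°

The great circle lies in the plane with unit normal n̂ = (p₁ × p₂)/|p₁ × p₂|.
Here n̂_z ≈ +0.081; the vertex latitude is φ_max = arccos|n̂_z| ≈ 85.4°.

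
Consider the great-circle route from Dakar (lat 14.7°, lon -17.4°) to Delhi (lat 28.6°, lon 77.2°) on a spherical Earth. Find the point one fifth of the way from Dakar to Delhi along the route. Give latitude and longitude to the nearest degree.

≈ lat 22°, lon -1°

From cos δ = sin φ₁ sin φ₂ + cos φ₁ cos φ₂ cos Δλ, the central angle is δ ≈ 1.517 rad (86.9°).
Interpolate at f = 1/5 with slerp weights a = sin((1−f)δ)/sin δ ≈ 0.938, b = sin(fδ)/sin δ ≈ 0.299.
p = a·p₁ + b·p₂ ≈ (0.924, -0.015, 0.381); φ = arcsin(p_z) ≈ 22.42°, λ = atan2(p_y, p_x) ≈ -0.94°.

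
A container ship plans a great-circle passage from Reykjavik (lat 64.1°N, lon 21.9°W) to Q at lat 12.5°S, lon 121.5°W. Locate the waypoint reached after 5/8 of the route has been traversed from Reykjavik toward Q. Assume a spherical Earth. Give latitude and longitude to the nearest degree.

The haversine formula gives a central angle δ ≈ 1.840 rad (105.4°) between the endpoints.
Interpolate at f = 5/8 with slerp weights a = sin((1−f)δ)/sin δ ≈ 0.660, b = sin(fδ)/sin δ ≈ 0.947.
p = a·p₁ + b·p₂ ≈ (-0.215, -0.896, 0.389); φ = arcsin(p_z) ≈ 22.89°, λ = atan2(p_y, p_x) ≈ -103.52°.

≈ lat 23°N, lon 104°W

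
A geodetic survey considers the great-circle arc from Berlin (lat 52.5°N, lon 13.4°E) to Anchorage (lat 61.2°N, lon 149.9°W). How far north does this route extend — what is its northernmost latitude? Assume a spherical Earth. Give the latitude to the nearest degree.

The great circle lies in the plane with unit normal n̂ = (p₁ × p₂)/|p₁ × p₂|.
Here n̂_z ≈ -0.093; the vertex latitude is φ_max = arccos|n̂_z| ≈ 84.7°.

≈ 85°N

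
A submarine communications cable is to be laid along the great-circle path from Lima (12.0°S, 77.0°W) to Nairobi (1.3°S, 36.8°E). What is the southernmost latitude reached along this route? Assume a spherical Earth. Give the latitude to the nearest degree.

≈ 14°S

The great circle lies in the plane with unit normal n̂ = (p₁ × p₂)/|p₁ × p₂|.
Here n̂_z ≈ +0.972; the vertex latitude is φ_max = arccos|n̂_z| ≈ 13.7°.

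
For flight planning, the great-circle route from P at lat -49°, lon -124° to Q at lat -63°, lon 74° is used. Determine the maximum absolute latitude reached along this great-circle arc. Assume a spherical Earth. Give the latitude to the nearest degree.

≈ -84°

The great circle lies in the plane with unit normal n̂ = (p₁ × p₂)/|p₁ × p₂|.
Here n̂_z ≈ -0.100; the vertex latitude is φ_max = arccos|n̂_z| ≈ 84.3°.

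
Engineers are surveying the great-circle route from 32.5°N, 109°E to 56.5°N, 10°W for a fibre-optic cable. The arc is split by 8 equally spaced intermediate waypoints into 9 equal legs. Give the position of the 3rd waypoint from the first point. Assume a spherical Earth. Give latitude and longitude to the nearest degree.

≈ 53°N, 88°E

Write both endpoints as unit vectors p₁, p₂ with components (cos φ cos λ, cos φ sin λ, sin φ).
The central angle between the endpoints is δ = arccos(p₁·p₂) ≈ 1.347 rad (77.2°).
Interpolate at f = 3/9 with slerp weights a = sin((1−f)δ)/sin δ ≈ 0.802, b = sin(fδ)/sin δ ≈ 0.445.
p = a·p₁ + b·p₂ ≈ (0.022, 0.597, 0.802); φ = arcsin(p_z) ≈ 53.33°, λ = atan2(p_y, p_x) ≈ 87.92°.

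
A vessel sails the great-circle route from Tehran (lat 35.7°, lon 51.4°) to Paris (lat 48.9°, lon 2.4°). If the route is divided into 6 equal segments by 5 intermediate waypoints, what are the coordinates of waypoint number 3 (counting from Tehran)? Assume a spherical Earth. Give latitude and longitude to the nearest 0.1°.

≈ lat 45.0°, lon 29.6°

From cos δ = sin φ₁ sin φ₂ + cos φ₁ cos φ₂ cos Δλ, the central angle is δ ≈ 0.660 rad (37.8°).
Interpolate at f = 3/6 with slerp weights a = sin((1−f)δ)/sin δ ≈ 0.529, b = sin(fδ)/sin δ ≈ 0.529.
p = a·p₁ + b·p₂ ≈ (0.615, 0.350, 0.707); φ = arcsin(p_z) ≈ 44.97°, λ = atan2(p_y, p_x) ≈ 29.65°.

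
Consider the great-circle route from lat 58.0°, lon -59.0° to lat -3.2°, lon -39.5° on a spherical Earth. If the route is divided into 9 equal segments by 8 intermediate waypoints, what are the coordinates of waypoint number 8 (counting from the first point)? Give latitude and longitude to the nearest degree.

Write both endpoints as unit vectors p₁, p₂ with components (cos φ cos λ, cos φ sin λ, sin φ).
The central angle between the endpoints is δ = arccos(p₁·p₂) ≈ 1.102 rad (63.2°).
Interpolate at f = 8/9 with slerp weights a = sin((1−f)δ)/sin δ ≈ 0.137, b = sin(fδ)/sin δ ≈ 0.931.
p = a·p₁ + b·p₂ ≈ (0.754, -0.653, 0.064); φ = arcsin(p_z) ≈ 3.68°, λ = atan2(p_y, p_x) ≈ -40.89°.

≈ lat 4°, lon -41°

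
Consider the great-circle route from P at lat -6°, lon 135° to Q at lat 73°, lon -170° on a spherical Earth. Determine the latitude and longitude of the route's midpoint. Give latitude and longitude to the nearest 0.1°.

Convert each endpoint to a unit vector on the sphere (x = cos φ cos λ, y = cos φ sin λ, z = sin φ).
The central angle between the endpoints is δ = arccos(p₁·p₂) ≈ 1.504 rad (86.2°).
Interpolate at f = 1/2 with slerp weights a = sin((1−f)δ)/sin δ ≈ 0.685, b = sin(fδ)/sin δ ≈ 0.685.
p = a·p₁ + b·p₂ ≈ (-0.679, 0.447, 0.583); φ = arcsin(p_z) ≈ 35.67°, λ = atan2(p_y, p_x) ≈ 146.64°.

≈ lat 35.7°, lon 146.6°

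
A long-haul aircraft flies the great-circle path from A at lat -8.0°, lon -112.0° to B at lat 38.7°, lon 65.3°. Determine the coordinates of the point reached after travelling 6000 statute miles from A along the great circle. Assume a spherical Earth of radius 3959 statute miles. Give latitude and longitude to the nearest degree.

From cos δ = sin φ₁ sin φ₂ + cos φ₁ cos φ₂ cos Δλ, the central angle is δ ≈ 2.604 rad (149.2°). The total great-circle distance is δ·R ≈ 2.604 × 3959 ≈ 10310 mi, so the target fraction is f = 6000/10310 ≈ 0.582.
Interpolate at f ≈ 0.582 with slerp weights a = sin((1−f)δ)/sin δ ≈ 1.730, b = sin(fδ)/sin δ ≈ 1.950.
p = a·p₁ + b·p₂ ≈ (-0.006, -0.206, 0.979); φ = arcsin(p_z) ≈ 78.10°, λ = atan2(p_y, p_x) ≈ -91.65°.

≈ lat 78°, lon -92°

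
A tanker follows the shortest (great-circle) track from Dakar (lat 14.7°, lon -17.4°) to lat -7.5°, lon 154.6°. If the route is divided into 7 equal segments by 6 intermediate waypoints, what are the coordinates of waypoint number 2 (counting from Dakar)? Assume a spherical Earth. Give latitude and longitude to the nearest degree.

≈ lat 41°, lon 30°

Write both endpoints as unit vectors p₁, p₂ with components (cos φ cos λ, cos φ sin λ, sin φ).
The central angle between the endpoints is δ = arccos(p₁·p₂) ≈ 2.956 rad (169.4°).
Interpolate at f = 2/7 with slerp weights a = sin((1−f)δ)/sin δ ≈ 4.641, b = sin(fδ)/sin δ ≈ 4.046.
p = a·p₁ + b·p₂ ≈ (0.660, 0.378, 0.649); φ = arcsin(p_z) ≈ 40.50°, λ = atan2(p_y, p_x) ≈ 29.85°.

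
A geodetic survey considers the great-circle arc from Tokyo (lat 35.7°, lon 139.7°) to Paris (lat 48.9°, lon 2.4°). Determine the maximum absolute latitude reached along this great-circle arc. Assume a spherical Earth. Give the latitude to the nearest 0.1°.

The great circle lies in the plane with unit normal n̂ = (p₁ × p₂)/|p₁ × p₂|.
Here n̂_z ≈ -0.362; the vertex latitude is φ_max = arccos|n̂_z| ≈ 68.7°.
Check via Clairaut: cos φ_max = |cos φ₁| · sin C = cos(35.7°)·sin(26.5°) ≈ 0.362, again giving ≈ 68.7°.

≈ 68.7°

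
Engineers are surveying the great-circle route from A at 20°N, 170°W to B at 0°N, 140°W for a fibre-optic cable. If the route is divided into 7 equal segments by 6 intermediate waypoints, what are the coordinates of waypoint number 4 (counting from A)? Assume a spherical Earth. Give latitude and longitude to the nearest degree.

From cos δ = sin φ₁ sin φ₂ + cos φ₁ cos φ₂ cos Δλ, the central angle is δ ≈ 0.620 rad (35.5°).
Interpolate at f = 4/7 with slerp weights a = sin((1−f)δ)/sin δ ≈ 0.452, b = sin(fδ)/sin δ ≈ 0.597.
p = a·p₁ + b·p₂ ≈ (-0.876, -0.458, 0.155); φ = arcsin(p_z) ≈ 8.89°, λ = atan2(p_y, p_x) ≈ -152.41°.

≈ 9°N, 152°W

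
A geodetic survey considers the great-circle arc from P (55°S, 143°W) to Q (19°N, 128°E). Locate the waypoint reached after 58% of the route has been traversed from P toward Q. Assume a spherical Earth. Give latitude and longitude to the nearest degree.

≈ (17°S, 154°E)

Write both endpoints as unit vectors p₁, p₂ with components (cos φ cos λ, cos φ sin λ, sin φ).
The central angle between the endpoints is δ = arccos(p₁·p₂) ≈ 1.831 rad (104.9°).
Interpolate at f = 0.58 with slerp weights a = sin((1−f)δ)/sin δ ≈ 0.720, b = sin(fδ)/sin δ ≈ 0.904.
p = a·p₁ + b·p₂ ≈ (-0.856, 0.425, -0.295); φ = arcsin(p_z) ≈ -17.17°, λ = atan2(p_y, p_x) ≈ 153.59°.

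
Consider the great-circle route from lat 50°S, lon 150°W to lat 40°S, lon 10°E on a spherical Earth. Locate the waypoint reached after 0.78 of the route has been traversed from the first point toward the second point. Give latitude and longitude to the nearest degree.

The haversine formula gives a central angle δ ≈ 1.541 rad (88.3°) between the endpoints.
Interpolate at f = 0.78 with slerp weights a = sin((1−f)δ)/sin δ ≈ 0.333, b = sin(fδ)/sin δ ≈ 0.933.
p = a·p₁ + b·p₂ ≈ (0.519, 0.017, -0.855); φ = arcsin(p_z) ≈ -58.73°, λ = atan2(p_y, p_x) ≈ 1.90°.

≈ lat 59°S, lon 2°E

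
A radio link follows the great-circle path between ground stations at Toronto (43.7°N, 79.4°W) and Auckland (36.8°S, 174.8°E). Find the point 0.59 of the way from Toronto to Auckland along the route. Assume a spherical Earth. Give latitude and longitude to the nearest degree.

≈ 3°S, 144°W

The haversine formula gives a central angle δ ≈ 2.179 rad (124.9°) between the endpoints.
Interpolate at f = 0.59 with slerp weights a = sin((1−f)δ)/sin δ ≈ 0.950, b = sin(fδ)/sin δ ≈ 1.169.
p = a·p₁ + b·p₂ ≈ (-0.806, -0.590, -0.044); φ = arcsin(p_z) ≈ -2.55°, λ = atan2(p_y, p_x) ≈ -143.81°.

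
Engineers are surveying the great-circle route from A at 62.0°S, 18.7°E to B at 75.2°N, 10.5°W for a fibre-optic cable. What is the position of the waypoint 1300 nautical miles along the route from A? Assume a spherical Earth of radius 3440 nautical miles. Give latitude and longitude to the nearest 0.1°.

≈ 40.6°S, 13.5°E

Write both endpoints as unit vectors p₁, p₂ with components (cos φ cos λ, cos φ sin λ, sin φ).
The central angle between the endpoints is δ = arccos(p₁·p₂) ≈ 2.417 rad (138.5°). The total great-circle distance is δ·R ≈ 2.417 × 3440 ≈ 8316 nmi, so the target fraction is f = 1300/8316 ≈ 0.156.
Interpolate at f ≈ 0.156 with slerp weights a = sin((1−f)δ)/sin δ ≈ 1.347, b = sin(fδ)/sin δ ≈ 0.557.
p = a·p₁ + b·p₂ ≈ (0.739, 0.177, -0.651); φ = arcsin(p_z) ≈ -40.58°, λ = atan2(p_y, p_x) ≈ 13.46°.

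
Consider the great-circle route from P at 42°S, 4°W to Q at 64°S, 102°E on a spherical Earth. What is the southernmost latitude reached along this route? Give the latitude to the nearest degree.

≈ 69°S

The great circle lies in the plane with unit normal n̂ = (p₁ × p₂)/|p₁ × p₂|.
Here n̂_z ≈ +0.364; the vertex latitude is φ_max = arccos|n̂_z| ≈ 68.6°.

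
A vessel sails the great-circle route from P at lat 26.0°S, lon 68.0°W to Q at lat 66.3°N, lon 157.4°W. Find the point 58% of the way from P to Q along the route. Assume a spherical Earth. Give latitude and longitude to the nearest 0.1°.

≈ lat 33.9°N, lon 96.8°W

From cos δ = sin φ₁ sin φ₂ + cos φ₁ cos φ₂ cos Δλ, the central angle is δ ≈ 1.980 rad (113.4°).
Interpolate at f = 0.58 with slerp weights a = sin((1−f)δ)/sin δ ≈ 0.805, b = sin(fδ)/sin δ ≈ 0.994.
p = a·p₁ + b·p₂ ≈ (-0.098, -0.825, 0.557); φ = arcsin(p_z) ≈ 33.86°, λ = atan2(p_y, p_x) ≈ -96.76°.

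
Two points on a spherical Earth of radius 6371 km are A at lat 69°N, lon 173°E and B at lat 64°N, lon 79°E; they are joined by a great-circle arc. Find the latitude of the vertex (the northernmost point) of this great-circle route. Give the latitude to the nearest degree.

The great circle lies in the plane with unit normal n̂ = (p₁ × p₂)/|p₁ × p₂|.
Here n̂_z ≈ -0.280; the vertex latitude is φ_max = arccos|n̂_z| ≈ 73.8°.
Check via Clairaut: cos φ_max = |cos φ₁| · sin C = cos(69.0°)·sin(51.3°) ≈ 0.280, again giving ≈ 73.8°.

≈ 74°N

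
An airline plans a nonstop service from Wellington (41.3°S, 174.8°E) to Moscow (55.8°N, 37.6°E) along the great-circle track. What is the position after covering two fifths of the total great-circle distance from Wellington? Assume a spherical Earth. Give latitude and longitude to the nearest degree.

Write both endpoints as unit vectors p₁, p₂ with components (cos φ cos λ, cos φ sin λ, sin φ).
The central angle between the endpoints is δ = arccos(p₁·p₂) ≈ 2.598 rad (148.8°).
Interpolate at f = 2/5 with slerp weights a = sin((1−f)δ)/sin δ ≈ 1.932, b = sin(fδ)/sin δ ≈ 1.666.
p = a·p₁ + b·p₂ ≈ (-0.704, 0.703, 0.102); φ = arcsin(p_z) ≈ 5.87°, λ = atan2(p_y, p_x) ≈ 135.05°.

≈ 6°N, 135°E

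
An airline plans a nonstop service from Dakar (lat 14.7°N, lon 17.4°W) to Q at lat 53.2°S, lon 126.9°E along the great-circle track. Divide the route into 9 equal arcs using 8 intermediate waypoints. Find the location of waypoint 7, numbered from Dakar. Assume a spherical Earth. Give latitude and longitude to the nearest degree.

Convert each endpoint to a unit vector on the sphere (x = cos φ cos λ, y = cos φ sin λ, z = sin φ).
The central angle between the endpoints is δ = arccos(p₁·p₂) ≈ 2.310 rad (132.4°).
Interpolate at f = 7/9 with slerp weights a = sin((1−f)δ)/sin δ ≈ 0.665, b = sin(fδ)/sin δ ≈ 1.319.
p = a·p₁ + b·p₂ ≈ (0.139, 0.440, -0.887); φ = arcsin(p_z) ≈ -62.55°, λ = atan2(p_y, p_x) ≈ 72.45°.

≈ lat 63°S, lon 72°E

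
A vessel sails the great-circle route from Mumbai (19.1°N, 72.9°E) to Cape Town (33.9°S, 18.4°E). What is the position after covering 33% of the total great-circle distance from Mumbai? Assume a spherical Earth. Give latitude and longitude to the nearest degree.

The haversine formula gives a central angle δ ≈ 1.294 rad (74.2°) between the endpoints.
Interpolate at f = 0.33 with slerp weights a = sin((1−f)δ)/sin δ ≈ 0.793, b = sin(fδ)/sin δ ≈ 0.431.
p = a·p₁ + b·p₂ ≈ (0.559, 0.829, 0.019); φ = arcsin(p_z) ≈ 1.10°, λ = atan2(p_y, p_x) ≈ 55.98°.

≈ (1°N, 56°E)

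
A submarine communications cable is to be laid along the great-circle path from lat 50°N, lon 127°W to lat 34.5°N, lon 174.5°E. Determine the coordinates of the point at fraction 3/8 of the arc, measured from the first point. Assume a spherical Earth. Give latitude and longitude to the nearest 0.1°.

≈ lat 47.9°N, lon 152.5°W

Write both endpoints as unit vectors p₁, p₂ with components (cos φ cos λ, cos φ sin λ, sin φ).
The central angle between the endpoints is δ = arccos(p₁·p₂) ≈ 0.780 rad (44.7°).
Interpolate at f = 3/8 with slerp weights a = sin((1−f)δ)/sin δ ≈ 0.666, b = sin(fδ)/sin δ ≈ 0.410.
p = a·p₁ + b·p₂ ≈ (-0.594, -0.310, 0.742); φ = arcsin(p_z) ≈ 47.94°, λ = atan2(p_y, p_x) ≈ -152.48°.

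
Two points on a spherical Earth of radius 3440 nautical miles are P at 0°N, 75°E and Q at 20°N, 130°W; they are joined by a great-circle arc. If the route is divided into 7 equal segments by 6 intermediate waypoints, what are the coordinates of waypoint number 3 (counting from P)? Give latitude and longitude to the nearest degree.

≈ 36°N, 132°E

From cos δ = sin φ₁ sin φ₂ + cos φ₁ cos φ₂ cos Δλ, the central angle is δ ≈ 2.590 rad (148.4°).
Interpolate at f = 3/7 with slerp weights a = sin((1−f)δ)/sin δ ≈ 1.900, b = sin(fδ)/sin δ ≈ 1.709.
p = a·p₁ + b·p₂ ≈ (-0.540, 0.605, 0.584); φ = arcsin(p_z) ≈ 35.77°, λ = atan2(p_y, p_x) ≈ 131.77°.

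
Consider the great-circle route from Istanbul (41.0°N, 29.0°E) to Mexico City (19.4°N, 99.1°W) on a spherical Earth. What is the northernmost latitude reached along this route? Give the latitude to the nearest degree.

The great circle lies in the plane with unit normal n̂ = (p₁ × p₂)/|p₁ × p₂|.
Here n̂_z ≈ -0.574; the vertex latitude is φ_max = arccos|n̂_z| ≈ 54.9°.
Check via Clairaut: cos φ_max = |cos φ₁| · sin C = cos(41.0°)·sin(49.6°) ≈ 0.574, again giving ≈ 54.9°.

≈ 55°N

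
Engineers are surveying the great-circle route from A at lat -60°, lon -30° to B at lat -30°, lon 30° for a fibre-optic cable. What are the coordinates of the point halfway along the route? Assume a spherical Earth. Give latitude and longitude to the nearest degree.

Write both endpoints as unit vectors p₁, p₂ with components (cos φ cos λ, cos φ sin λ, sin φ).
The central angle between the endpoints is δ = arccos(p₁·p₂) ≈ 0.864 rad (49.5°).
Interpolate at f = 1/2 with slerp weights a = sin((1−f)δ)/sin δ ≈ 0.551, b = sin(fδ)/sin δ ≈ 0.551.
p = a·p₁ + b·p₂ ≈ (0.651, 0.101, -0.752); φ = arcsin(p_z) ≈ -48.77°, λ = atan2(p_y, p_x) ≈ 8.79°.

≈ lat -49°, lon 9°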